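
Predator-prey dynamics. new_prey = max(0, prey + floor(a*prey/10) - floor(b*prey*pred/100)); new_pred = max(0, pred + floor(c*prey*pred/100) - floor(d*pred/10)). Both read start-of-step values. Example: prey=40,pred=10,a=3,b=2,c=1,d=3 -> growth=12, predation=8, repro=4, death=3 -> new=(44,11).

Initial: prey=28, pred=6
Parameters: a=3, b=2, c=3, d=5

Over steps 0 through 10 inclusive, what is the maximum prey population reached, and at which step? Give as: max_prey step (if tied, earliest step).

Step 1: prey: 28+8-3=33; pred: 6+5-3=8
Step 2: prey: 33+9-5=37; pred: 8+7-4=11
Step 3: prey: 37+11-8=40; pred: 11+12-5=18
Step 4: prey: 40+12-14=38; pred: 18+21-9=30
Step 5: prey: 38+11-22=27; pred: 30+34-15=49
Step 6: prey: 27+8-26=9; pred: 49+39-24=64
Step 7: prey: 9+2-11=0; pred: 64+17-32=49
Step 8: prey: 0+0-0=0; pred: 49+0-24=25
Step 9: prey: 0+0-0=0; pred: 25+0-12=13
Step 10: prey: 0+0-0=0; pred: 13+0-6=7
Max prey = 40 at step 3

Answer: 40 3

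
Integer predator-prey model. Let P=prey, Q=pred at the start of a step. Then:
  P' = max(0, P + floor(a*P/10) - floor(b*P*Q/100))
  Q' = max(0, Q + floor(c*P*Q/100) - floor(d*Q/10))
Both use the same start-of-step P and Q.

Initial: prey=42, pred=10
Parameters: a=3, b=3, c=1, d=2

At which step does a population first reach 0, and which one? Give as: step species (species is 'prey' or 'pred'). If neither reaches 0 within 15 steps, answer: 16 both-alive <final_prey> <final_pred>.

Step 1: prey: 42+12-12=42; pred: 10+4-2=12
Step 2: prey: 42+12-15=39; pred: 12+5-2=15
Step 3: prey: 39+11-17=33; pred: 15+5-3=17
Step 4: prey: 33+9-16=26; pred: 17+5-3=19
Step 5: prey: 26+7-14=19; pred: 19+4-3=20
Step 6: prey: 19+5-11=13; pred: 20+3-4=19
Step 7: prey: 13+3-7=9; pred: 19+2-3=18
Step 8: prey: 9+2-4=7; pred: 18+1-3=16
Step 9: prey: 7+2-3=6; pred: 16+1-3=14
Step 10: prey: 6+1-2=5; pred: 14+0-2=12
Step 11: prey: 5+1-1=5; pred: 12+0-2=10
Step 12: prey: 5+1-1=5; pred: 10+0-2=8
Step 13: prey: 5+1-1=5; pred: 8+0-1=7
Step 14: prey: 5+1-1=5; pred: 7+0-1=6
Step 15: prey: 5+1-0=6; pred: 6+0-1=5
No extinction within 15 steps

Answer: 16 both-alive 6 5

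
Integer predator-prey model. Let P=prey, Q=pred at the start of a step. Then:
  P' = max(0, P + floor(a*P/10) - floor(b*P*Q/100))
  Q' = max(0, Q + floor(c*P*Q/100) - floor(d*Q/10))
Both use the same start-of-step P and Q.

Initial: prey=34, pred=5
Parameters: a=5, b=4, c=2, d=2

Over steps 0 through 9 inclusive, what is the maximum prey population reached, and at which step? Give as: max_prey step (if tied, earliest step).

Answer: 56 3

Derivation:
Step 1: prey: 34+17-6=45; pred: 5+3-1=7
Step 2: prey: 45+22-12=55; pred: 7+6-1=12
Step 3: prey: 55+27-26=56; pred: 12+13-2=23
Step 4: prey: 56+28-51=33; pred: 23+25-4=44
Step 5: prey: 33+16-58=0; pred: 44+29-8=65
Step 6: prey: 0+0-0=0; pred: 65+0-13=52
Step 7: prey: 0+0-0=0; pred: 52+0-10=42
Step 8: prey: 0+0-0=0; pred: 42+0-8=34
Step 9: prey: 0+0-0=0; pred: 34+0-6=28
Max prey = 56 at step 3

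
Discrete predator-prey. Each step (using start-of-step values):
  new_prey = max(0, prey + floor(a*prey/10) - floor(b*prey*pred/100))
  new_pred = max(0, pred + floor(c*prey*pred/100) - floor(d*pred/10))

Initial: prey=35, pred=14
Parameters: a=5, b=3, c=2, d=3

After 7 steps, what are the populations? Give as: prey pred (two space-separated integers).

Answer: 0 20

Derivation:
Step 1: prey: 35+17-14=38; pred: 14+9-4=19
Step 2: prey: 38+19-21=36; pred: 19+14-5=28
Step 3: prey: 36+18-30=24; pred: 28+20-8=40
Step 4: prey: 24+12-28=8; pred: 40+19-12=47
Step 5: prey: 8+4-11=1; pred: 47+7-14=40
Step 6: prey: 1+0-1=0; pred: 40+0-12=28
Step 7: prey: 0+0-0=0; pred: 28+0-8=20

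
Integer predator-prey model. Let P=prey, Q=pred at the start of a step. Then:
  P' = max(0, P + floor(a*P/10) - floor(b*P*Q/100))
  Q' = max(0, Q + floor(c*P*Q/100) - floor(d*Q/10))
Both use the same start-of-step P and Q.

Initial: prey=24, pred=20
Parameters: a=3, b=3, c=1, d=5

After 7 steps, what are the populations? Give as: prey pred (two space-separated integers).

Answer: 33 1

Derivation:
Step 1: prey: 24+7-14=17; pred: 20+4-10=14
Step 2: prey: 17+5-7=15; pred: 14+2-7=9
Step 3: prey: 15+4-4=15; pred: 9+1-4=6
Step 4: prey: 15+4-2=17; pred: 6+0-3=3
Step 5: prey: 17+5-1=21; pred: 3+0-1=2
Step 6: prey: 21+6-1=26; pred: 2+0-1=1
Step 7: prey: 26+7-0=33; pred: 1+0-0=1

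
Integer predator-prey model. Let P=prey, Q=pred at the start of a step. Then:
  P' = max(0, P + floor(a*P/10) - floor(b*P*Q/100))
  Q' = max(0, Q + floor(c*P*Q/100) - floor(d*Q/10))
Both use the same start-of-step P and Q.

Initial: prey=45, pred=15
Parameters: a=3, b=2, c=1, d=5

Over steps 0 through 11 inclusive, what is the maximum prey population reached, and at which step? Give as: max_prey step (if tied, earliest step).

Answer: 64 8

Derivation:
Step 1: prey: 45+13-13=45; pred: 15+6-7=14
Step 2: prey: 45+13-12=46; pred: 14+6-7=13
Step 3: prey: 46+13-11=48; pred: 13+5-6=12
Step 4: prey: 48+14-11=51; pred: 12+5-6=11
Step 5: prey: 51+15-11=55; pred: 11+5-5=11
Step 6: prey: 55+16-12=59; pred: 11+6-5=12
Step 7: prey: 59+17-14=62; pred: 12+7-6=13
Step 8: prey: 62+18-16=64; pred: 13+8-6=15
Step 9: prey: 64+19-19=64; pred: 15+9-7=17
Step 10: prey: 64+19-21=62; pred: 17+10-8=19
Step 11: prey: 62+18-23=57; pred: 19+11-9=21
Max prey = 64 at step 8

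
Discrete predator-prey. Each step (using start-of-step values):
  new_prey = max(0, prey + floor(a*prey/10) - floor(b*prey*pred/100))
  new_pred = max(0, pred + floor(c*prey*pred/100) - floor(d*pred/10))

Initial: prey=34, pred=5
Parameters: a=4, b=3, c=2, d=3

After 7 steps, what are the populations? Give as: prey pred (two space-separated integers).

Step 1: prey: 34+13-5=42; pred: 5+3-1=7
Step 2: prey: 42+16-8=50; pred: 7+5-2=10
Step 3: prey: 50+20-15=55; pred: 10+10-3=17
Step 4: prey: 55+22-28=49; pred: 17+18-5=30
Step 5: prey: 49+19-44=24; pred: 30+29-9=50
Step 6: prey: 24+9-36=0; pred: 50+24-15=59
Step 7: prey: 0+0-0=0; pred: 59+0-17=42

Answer: 0 42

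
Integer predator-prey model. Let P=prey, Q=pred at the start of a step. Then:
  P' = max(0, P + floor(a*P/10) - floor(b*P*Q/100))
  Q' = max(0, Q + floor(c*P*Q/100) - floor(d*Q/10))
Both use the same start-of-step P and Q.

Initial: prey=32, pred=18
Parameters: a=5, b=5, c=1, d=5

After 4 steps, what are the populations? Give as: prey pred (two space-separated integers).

Answer: 20 4

Derivation:
Step 1: prey: 32+16-28=20; pred: 18+5-9=14
Step 2: prey: 20+10-14=16; pred: 14+2-7=9
Step 3: prey: 16+8-7=17; pred: 9+1-4=6
Step 4: prey: 17+8-5=20; pred: 6+1-3=4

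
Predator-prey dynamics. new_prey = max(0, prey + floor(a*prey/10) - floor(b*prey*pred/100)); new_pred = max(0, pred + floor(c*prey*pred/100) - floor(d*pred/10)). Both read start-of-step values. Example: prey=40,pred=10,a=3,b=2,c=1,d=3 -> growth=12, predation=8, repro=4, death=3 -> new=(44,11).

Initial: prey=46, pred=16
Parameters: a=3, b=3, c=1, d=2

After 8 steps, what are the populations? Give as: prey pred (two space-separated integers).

Step 1: prey: 46+13-22=37; pred: 16+7-3=20
Step 2: prey: 37+11-22=26; pred: 20+7-4=23
Step 3: prey: 26+7-17=16; pred: 23+5-4=24
Step 4: prey: 16+4-11=9; pred: 24+3-4=23
Step 5: prey: 9+2-6=5; pred: 23+2-4=21
Step 6: prey: 5+1-3=3; pred: 21+1-4=18
Step 7: prey: 3+0-1=2; pred: 18+0-3=15
Step 8: prey: 2+0-0=2; pred: 15+0-3=12

Answer: 2 12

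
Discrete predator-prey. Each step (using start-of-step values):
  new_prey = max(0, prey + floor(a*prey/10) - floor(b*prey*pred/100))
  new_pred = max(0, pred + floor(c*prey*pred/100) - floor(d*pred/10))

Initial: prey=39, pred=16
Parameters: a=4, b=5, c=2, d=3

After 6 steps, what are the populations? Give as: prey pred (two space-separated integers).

Answer: 0 9

Derivation:
Step 1: prey: 39+15-31=23; pred: 16+12-4=24
Step 2: prey: 23+9-27=5; pred: 24+11-7=28
Step 3: prey: 5+2-7=0; pred: 28+2-8=22
Step 4: prey: 0+0-0=0; pred: 22+0-6=16
Step 5: prey: 0+0-0=0; pred: 16+0-4=12
Step 6: prey: 0+0-0=0; pred: 12+0-3=9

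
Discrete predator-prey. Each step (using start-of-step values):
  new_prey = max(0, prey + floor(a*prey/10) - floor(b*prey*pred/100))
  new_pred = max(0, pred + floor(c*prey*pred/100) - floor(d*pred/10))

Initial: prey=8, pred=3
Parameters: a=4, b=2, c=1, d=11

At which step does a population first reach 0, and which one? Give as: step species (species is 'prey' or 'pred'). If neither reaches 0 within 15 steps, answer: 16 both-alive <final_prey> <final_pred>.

Answer: 1 pred

Derivation:
Step 1: prey: 8+3-0=11; pred: 3+0-3=0
First extinction: pred at step 1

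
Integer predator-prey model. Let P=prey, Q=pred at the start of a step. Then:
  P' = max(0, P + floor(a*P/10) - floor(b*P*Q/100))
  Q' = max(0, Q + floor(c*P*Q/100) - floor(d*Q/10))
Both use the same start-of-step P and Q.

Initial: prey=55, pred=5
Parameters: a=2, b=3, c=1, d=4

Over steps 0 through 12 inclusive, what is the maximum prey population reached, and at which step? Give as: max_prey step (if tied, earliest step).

Step 1: prey: 55+11-8=58; pred: 5+2-2=5
Step 2: prey: 58+11-8=61; pred: 5+2-2=5
Step 3: prey: 61+12-9=64; pred: 5+3-2=6
Step 4: prey: 64+12-11=65; pred: 6+3-2=7
Step 5: prey: 65+13-13=65; pred: 7+4-2=9
Step 6: prey: 65+13-17=61; pred: 9+5-3=11
Step 7: prey: 61+12-20=53; pred: 11+6-4=13
Step 8: prey: 53+10-20=43; pred: 13+6-5=14
Step 9: prey: 43+8-18=33; pred: 14+6-5=15
Step 10: prey: 33+6-14=25; pred: 15+4-6=13
Step 11: prey: 25+5-9=21; pred: 13+3-5=11
Step 12: prey: 21+4-6=19; pred: 11+2-4=9
Max prey = 65 at step 4

Answer: 65 4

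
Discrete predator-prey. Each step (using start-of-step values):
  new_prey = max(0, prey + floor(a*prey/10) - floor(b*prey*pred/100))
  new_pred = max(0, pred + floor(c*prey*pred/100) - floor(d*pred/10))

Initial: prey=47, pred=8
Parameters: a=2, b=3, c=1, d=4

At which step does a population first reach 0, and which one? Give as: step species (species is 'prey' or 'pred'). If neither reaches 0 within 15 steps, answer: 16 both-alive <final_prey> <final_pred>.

Answer: 16 both-alive 36 7

Derivation:
Step 1: prey: 47+9-11=45; pred: 8+3-3=8
Step 2: prey: 45+9-10=44; pred: 8+3-3=8
Step 3: prey: 44+8-10=42; pred: 8+3-3=8
Step 4: prey: 42+8-10=40; pred: 8+3-3=8
Step 5: prey: 40+8-9=39; pred: 8+3-3=8
Step 6: prey: 39+7-9=37; pred: 8+3-3=8
Step 7: prey: 37+7-8=36; pred: 8+2-3=7
Step 8: prey: 36+7-7=36; pred: 7+2-2=7
Steps 9-15: state stable at prey=36, pred=7 (no change)
No extinction within 15 steps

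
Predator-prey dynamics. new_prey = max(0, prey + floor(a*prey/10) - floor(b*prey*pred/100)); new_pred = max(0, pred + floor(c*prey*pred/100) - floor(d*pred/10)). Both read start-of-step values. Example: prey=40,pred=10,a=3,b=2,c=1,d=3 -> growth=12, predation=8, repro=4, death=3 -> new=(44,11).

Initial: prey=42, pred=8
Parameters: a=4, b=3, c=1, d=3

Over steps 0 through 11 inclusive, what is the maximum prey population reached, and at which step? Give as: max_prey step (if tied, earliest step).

Answer: 59 3

Derivation:
Step 1: prey: 42+16-10=48; pred: 8+3-2=9
Step 2: prey: 48+19-12=55; pred: 9+4-2=11
Step 3: prey: 55+22-18=59; pred: 11+6-3=14
Step 4: prey: 59+23-24=58; pred: 14+8-4=18
Step 5: prey: 58+23-31=50; pred: 18+10-5=23
Step 6: prey: 50+20-34=36; pred: 23+11-6=28
Step 7: prey: 36+14-30=20; pred: 28+10-8=30
Step 8: prey: 20+8-18=10; pred: 30+6-9=27
Step 9: prey: 10+4-8=6; pred: 27+2-8=21
Step 10: prey: 6+2-3=5; pred: 21+1-6=16
Step 11: prey: 5+2-2=5; pred: 16+0-4=12
Max prey = 59 at step 3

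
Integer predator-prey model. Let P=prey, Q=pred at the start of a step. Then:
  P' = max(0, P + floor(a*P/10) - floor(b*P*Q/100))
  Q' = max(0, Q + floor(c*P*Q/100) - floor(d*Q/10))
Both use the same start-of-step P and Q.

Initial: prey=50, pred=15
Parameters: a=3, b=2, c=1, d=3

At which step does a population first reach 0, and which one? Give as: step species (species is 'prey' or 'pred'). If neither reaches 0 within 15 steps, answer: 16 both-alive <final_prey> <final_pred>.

Answer: 16 both-alive 21 4

Derivation:
Step 1: prey: 50+15-15=50; pred: 15+7-4=18
Step 2: prey: 50+15-18=47; pred: 18+9-5=22
Step 3: prey: 47+14-20=41; pred: 22+10-6=26
Step 4: prey: 41+12-21=32; pred: 26+10-7=29
Step 5: prey: 32+9-18=23; pred: 29+9-8=30
Step 6: prey: 23+6-13=16; pred: 30+6-9=27
Step 7: prey: 16+4-8=12; pred: 27+4-8=23
Step 8: prey: 12+3-5=10; pred: 23+2-6=19
Step 9: prey: 10+3-3=10; pred: 19+1-5=15
Step 10: prey: 10+3-3=10; pred: 15+1-4=12
Step 11: prey: 10+3-2=11; pred: 12+1-3=10
Step 12: prey: 11+3-2=12; pred: 10+1-3=8
Step 13: prey: 12+3-1=14; pred: 8+0-2=6
Step 14: prey: 14+4-1=17; pred: 6+0-1=5
Step 15: prey: 17+5-1=21; pred: 5+0-1=4
No extinction within 15 steps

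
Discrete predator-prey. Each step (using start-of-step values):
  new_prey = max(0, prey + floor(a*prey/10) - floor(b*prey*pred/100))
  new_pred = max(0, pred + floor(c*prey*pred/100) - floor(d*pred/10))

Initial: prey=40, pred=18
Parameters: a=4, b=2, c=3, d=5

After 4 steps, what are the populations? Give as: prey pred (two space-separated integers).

Answer: 0 66

Derivation:
Step 1: prey: 40+16-14=42; pred: 18+21-9=30
Step 2: prey: 42+16-25=33; pred: 30+37-15=52
Step 3: prey: 33+13-34=12; pred: 52+51-26=77
Step 4: prey: 12+4-18=0; pred: 77+27-38=66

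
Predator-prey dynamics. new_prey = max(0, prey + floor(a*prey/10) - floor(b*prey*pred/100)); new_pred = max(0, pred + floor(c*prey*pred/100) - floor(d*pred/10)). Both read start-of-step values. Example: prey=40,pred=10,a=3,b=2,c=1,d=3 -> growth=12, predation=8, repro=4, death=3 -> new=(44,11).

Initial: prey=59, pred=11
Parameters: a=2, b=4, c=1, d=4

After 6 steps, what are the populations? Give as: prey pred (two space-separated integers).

Answer: 11 5

Derivation:
Step 1: prey: 59+11-25=45; pred: 11+6-4=13
Step 2: prey: 45+9-23=31; pred: 13+5-5=13
Step 3: prey: 31+6-16=21; pred: 13+4-5=12
Step 4: prey: 21+4-10=15; pred: 12+2-4=10
Step 5: prey: 15+3-6=12; pred: 10+1-4=7
Step 6: prey: 12+2-3=11; pred: 7+0-2=5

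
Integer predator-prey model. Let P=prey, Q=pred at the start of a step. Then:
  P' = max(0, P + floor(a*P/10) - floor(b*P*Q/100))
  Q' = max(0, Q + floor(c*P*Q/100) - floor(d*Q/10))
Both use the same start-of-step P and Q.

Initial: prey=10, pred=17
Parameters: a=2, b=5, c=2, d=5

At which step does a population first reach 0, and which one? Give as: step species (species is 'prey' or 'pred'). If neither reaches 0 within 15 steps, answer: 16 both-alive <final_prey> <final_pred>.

Step 1: prey: 10+2-8=4; pred: 17+3-8=12
Step 2: prey: 4+0-2=2; pred: 12+0-6=6
Step 3: prey: 2+0-0=2; pred: 6+0-3=3
Step 4: prey: 2+0-0=2; pred: 3+0-1=2
Step 5: prey: 2+0-0=2; pred: 2+0-1=1
Step 6: prey: 2+0-0=2; pred: 1+0-0=1
Steps 7-15: state stable at prey=2, pred=1 (no change)
No extinction within 15 steps

Answer: 16 both-alive 2 1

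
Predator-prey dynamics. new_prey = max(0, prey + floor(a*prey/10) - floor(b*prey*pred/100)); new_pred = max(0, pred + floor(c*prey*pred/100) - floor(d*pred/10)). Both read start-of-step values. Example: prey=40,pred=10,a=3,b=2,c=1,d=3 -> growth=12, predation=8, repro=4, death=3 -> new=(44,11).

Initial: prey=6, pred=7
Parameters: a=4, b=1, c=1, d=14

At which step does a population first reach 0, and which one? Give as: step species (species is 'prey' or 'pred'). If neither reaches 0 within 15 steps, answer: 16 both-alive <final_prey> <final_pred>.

Answer: 1 pred

Derivation:
Step 1: prey: 6+2-0=8; pred: 7+0-9=0
First extinction: pred at step 1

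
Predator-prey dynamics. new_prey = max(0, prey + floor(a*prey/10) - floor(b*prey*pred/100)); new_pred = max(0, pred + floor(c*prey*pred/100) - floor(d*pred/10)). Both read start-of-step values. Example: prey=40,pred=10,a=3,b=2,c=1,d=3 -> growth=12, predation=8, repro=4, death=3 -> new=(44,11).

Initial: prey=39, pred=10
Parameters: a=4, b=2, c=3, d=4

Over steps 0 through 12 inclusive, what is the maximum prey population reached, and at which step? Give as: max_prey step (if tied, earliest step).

Step 1: prey: 39+15-7=47; pred: 10+11-4=17
Step 2: prey: 47+18-15=50; pred: 17+23-6=34
Step 3: prey: 50+20-34=36; pred: 34+51-13=72
Step 4: prey: 36+14-51=0; pred: 72+77-28=121
Step 5: prey: 0+0-0=0; pred: 121+0-48=73
Step 6: prey: 0+0-0=0; pred: 73+0-29=44
Step 7: prey: 0+0-0=0; pred: 44+0-17=27
Step 8: prey: 0+0-0=0; pred: 27+0-10=17
Step 9: prey: 0+0-0=0; pred: 17+0-6=11
Step 10: prey: 0+0-0=0; pred: 11+0-4=7
Step 11: prey: 0+0-0=0; pred: 7+0-2=5
Step 12: prey: 0+0-0=0; pred: 5+0-2=3
Max prey = 50 at step 2

Answer: 50 2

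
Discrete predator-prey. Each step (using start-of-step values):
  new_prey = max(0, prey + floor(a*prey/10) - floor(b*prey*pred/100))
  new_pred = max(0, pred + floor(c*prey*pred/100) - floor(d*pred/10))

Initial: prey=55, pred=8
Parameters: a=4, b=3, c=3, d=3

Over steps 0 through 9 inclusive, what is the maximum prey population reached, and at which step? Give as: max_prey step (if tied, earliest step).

Answer: 64 1

Derivation:
Step 1: prey: 55+22-13=64; pred: 8+13-2=19
Step 2: prey: 64+25-36=53; pred: 19+36-5=50
Step 3: prey: 53+21-79=0; pred: 50+79-15=114
Step 4: prey: 0+0-0=0; pred: 114+0-34=80
Step 5: prey: 0+0-0=0; pred: 80+0-24=56
Step 6: prey: 0+0-0=0; pred: 56+0-16=40
Step 7: prey: 0+0-0=0; pred: 40+0-12=28
Step 8: prey: 0+0-0=0; pred: 28+0-8=20
Step 9: prey: 0+0-0=0; pred: 20+0-6=14
Max prey = 64 at step 1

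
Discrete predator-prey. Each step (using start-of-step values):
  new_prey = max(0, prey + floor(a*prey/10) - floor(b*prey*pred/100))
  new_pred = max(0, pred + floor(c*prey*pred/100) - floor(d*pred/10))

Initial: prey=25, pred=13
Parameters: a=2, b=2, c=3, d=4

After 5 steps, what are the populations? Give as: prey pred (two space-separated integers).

Step 1: prey: 25+5-6=24; pred: 13+9-5=17
Step 2: prey: 24+4-8=20; pred: 17+12-6=23
Step 3: prey: 20+4-9=15; pred: 23+13-9=27
Step 4: prey: 15+3-8=10; pred: 27+12-10=29
Step 5: prey: 10+2-5=7; pred: 29+8-11=26

Answer: 7 26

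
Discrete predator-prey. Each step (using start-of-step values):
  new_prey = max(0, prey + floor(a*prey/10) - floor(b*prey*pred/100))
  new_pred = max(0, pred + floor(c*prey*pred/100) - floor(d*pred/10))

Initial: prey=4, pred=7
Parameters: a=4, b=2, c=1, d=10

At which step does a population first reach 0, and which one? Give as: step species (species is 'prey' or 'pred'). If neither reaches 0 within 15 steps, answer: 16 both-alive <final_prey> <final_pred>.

Answer: 1 pred

Derivation:
Step 1: prey: 4+1-0=5; pred: 7+0-7=0
First extinction: pred at step 1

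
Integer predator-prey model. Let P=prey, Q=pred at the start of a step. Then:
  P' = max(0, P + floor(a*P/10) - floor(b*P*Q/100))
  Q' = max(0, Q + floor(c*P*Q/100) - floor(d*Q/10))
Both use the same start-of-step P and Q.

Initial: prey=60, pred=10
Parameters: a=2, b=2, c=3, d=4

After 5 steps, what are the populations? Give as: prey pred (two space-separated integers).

Step 1: prey: 60+12-12=60; pred: 10+18-4=24
Step 2: prey: 60+12-28=44; pred: 24+43-9=58
Step 3: prey: 44+8-51=1; pred: 58+76-23=111
Step 4: prey: 1+0-2=0; pred: 111+3-44=70
Step 5: prey: 0+0-0=0; pred: 70+0-28=42

Answer: 0 42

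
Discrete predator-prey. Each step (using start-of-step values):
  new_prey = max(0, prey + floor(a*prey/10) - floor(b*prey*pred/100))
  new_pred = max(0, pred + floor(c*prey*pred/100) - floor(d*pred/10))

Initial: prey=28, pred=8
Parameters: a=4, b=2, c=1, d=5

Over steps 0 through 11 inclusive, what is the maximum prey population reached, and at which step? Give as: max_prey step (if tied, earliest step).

Answer: 169 8

Derivation:
Step 1: prey: 28+11-4=35; pred: 8+2-4=6
Step 2: prey: 35+14-4=45; pred: 6+2-3=5
Step 3: prey: 45+18-4=59; pred: 5+2-2=5
Step 4: prey: 59+23-5=77; pred: 5+2-2=5
Step 5: prey: 77+30-7=100; pred: 5+3-2=6
Step 6: prey: 100+40-12=128; pred: 6+6-3=9
Step 7: prey: 128+51-23=156; pred: 9+11-4=16
Step 8: prey: 156+62-49=169; pred: 16+24-8=32
Step 9: prey: 169+67-108=128; pred: 32+54-16=70
Step 10: prey: 128+51-179=0; pred: 70+89-35=124
Step 11: prey: 0+0-0=0; pred: 124+0-62=62
Max prey = 169 at step 8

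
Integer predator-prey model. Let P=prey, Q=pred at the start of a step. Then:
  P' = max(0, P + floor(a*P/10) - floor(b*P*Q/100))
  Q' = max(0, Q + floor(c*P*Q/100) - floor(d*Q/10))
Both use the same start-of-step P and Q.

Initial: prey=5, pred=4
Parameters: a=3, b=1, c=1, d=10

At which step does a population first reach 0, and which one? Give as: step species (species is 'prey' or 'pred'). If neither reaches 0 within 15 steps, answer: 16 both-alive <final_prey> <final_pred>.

Answer: 1 pred

Derivation:
Step 1: prey: 5+1-0=6; pred: 4+0-4=0
First extinction: pred at step 1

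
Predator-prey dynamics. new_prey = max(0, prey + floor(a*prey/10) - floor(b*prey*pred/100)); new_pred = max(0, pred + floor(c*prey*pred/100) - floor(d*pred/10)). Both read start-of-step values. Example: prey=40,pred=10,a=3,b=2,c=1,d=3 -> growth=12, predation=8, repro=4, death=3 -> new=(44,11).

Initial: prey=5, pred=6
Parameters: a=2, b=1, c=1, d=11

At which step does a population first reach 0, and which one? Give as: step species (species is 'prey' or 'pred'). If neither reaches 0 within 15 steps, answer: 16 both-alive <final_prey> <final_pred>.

Answer: 1 pred

Derivation:
Step 1: prey: 5+1-0=6; pred: 6+0-6=0
First extinction: pred at step 1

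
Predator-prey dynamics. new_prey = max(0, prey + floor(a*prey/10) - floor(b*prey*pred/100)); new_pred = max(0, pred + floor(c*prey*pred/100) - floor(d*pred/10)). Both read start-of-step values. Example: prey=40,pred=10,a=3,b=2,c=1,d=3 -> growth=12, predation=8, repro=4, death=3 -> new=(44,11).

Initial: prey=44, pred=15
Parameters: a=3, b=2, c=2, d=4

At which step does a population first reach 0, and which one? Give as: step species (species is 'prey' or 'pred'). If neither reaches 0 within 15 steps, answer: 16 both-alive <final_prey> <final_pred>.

Step 1: prey: 44+13-13=44; pred: 15+13-6=22
Step 2: prey: 44+13-19=38; pred: 22+19-8=33
Step 3: prey: 38+11-25=24; pred: 33+25-13=45
Step 4: prey: 24+7-21=10; pred: 45+21-18=48
Step 5: prey: 10+3-9=4; pred: 48+9-19=38
Step 6: prey: 4+1-3=2; pred: 38+3-15=26
Step 7: prey: 2+0-1=1; pred: 26+1-10=17
Step 8: prey: 1+0-0=1; pred: 17+0-6=11
Step 9: prey: 1+0-0=1; pred: 11+0-4=7
Step 10: prey: 1+0-0=1; pred: 7+0-2=5
Step 11: prey: 1+0-0=1; pred: 5+0-2=3
Step 12: prey: 1+0-0=1; pred: 3+0-1=2
Step 13: prey: 1+0-0=1; pred: 2+0-0=2
Steps 14-15: state stable at prey=1, pred=2 (no change)
No extinction within 15 steps

Answer: 16 both-alive 1 2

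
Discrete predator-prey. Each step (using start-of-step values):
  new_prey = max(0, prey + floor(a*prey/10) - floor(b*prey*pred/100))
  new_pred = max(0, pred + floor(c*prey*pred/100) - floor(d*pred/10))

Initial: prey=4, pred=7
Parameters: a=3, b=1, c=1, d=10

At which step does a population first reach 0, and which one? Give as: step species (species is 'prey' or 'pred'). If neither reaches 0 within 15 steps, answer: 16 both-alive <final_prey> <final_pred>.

Answer: 1 pred

Derivation:
Step 1: prey: 4+1-0=5; pred: 7+0-7=0
First extinction: pred at step 1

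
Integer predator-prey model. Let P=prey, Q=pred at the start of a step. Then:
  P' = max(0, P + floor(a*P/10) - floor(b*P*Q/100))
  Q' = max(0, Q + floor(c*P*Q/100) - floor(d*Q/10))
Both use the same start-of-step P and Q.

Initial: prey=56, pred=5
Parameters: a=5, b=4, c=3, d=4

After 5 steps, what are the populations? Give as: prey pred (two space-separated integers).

Step 1: prey: 56+28-11=73; pred: 5+8-2=11
Step 2: prey: 73+36-32=77; pred: 11+24-4=31
Step 3: prey: 77+38-95=20; pred: 31+71-12=90
Step 4: prey: 20+10-72=0; pred: 90+54-36=108
Step 5: prey: 0+0-0=0; pred: 108+0-43=65

Answer: 0 65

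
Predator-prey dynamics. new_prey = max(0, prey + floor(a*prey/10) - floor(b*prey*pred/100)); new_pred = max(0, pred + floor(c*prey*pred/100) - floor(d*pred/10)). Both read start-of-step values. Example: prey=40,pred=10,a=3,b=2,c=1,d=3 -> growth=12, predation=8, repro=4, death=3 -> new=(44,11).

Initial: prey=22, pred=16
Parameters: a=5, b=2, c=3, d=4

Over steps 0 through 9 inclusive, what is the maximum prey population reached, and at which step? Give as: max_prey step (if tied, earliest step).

Step 1: prey: 22+11-7=26; pred: 16+10-6=20
Step 2: prey: 26+13-10=29; pred: 20+15-8=27
Step 3: prey: 29+14-15=28; pred: 27+23-10=40
Step 4: prey: 28+14-22=20; pred: 40+33-16=57
Step 5: prey: 20+10-22=8; pred: 57+34-22=69
Step 6: prey: 8+4-11=1; pred: 69+16-27=58
Step 7: prey: 1+0-1=0; pred: 58+1-23=36
Step 8: prey: 0+0-0=0; pred: 36+0-14=22
Step 9: prey: 0+0-0=0; pred: 22+0-8=14
Max prey = 29 at step 2

Answer: 29 2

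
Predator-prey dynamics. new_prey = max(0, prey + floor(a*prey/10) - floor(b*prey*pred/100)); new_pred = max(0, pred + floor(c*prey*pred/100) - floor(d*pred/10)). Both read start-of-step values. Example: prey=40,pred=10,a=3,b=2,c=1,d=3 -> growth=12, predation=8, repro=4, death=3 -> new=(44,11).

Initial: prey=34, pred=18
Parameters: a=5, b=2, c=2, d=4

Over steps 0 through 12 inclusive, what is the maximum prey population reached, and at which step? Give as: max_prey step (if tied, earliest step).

Answer: 41 2

Derivation:
Step 1: prey: 34+17-12=39; pred: 18+12-7=23
Step 2: prey: 39+19-17=41; pred: 23+17-9=31
Step 3: prey: 41+20-25=36; pred: 31+25-12=44
Step 4: prey: 36+18-31=23; pred: 44+31-17=58
Step 5: prey: 23+11-26=8; pred: 58+26-23=61
Step 6: prey: 8+4-9=3; pred: 61+9-24=46
Step 7: prey: 3+1-2=2; pred: 46+2-18=30
Step 8: prey: 2+1-1=2; pred: 30+1-12=19
Step 9: prey: 2+1-0=3; pred: 19+0-7=12
Step 10: prey: 3+1-0=4; pred: 12+0-4=8
Step 11: prey: 4+2-0=6; pred: 8+0-3=5
Step 12: prey: 6+3-0=9; pred: 5+0-2=3
Max prey = 41 at step 2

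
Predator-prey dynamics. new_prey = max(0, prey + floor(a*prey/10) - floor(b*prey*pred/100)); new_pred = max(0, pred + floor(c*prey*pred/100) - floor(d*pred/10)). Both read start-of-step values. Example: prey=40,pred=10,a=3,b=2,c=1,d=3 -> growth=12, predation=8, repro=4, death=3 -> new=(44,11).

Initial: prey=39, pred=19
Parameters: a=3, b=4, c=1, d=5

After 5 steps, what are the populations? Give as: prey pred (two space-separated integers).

Step 1: prey: 39+11-29=21; pred: 19+7-9=17
Step 2: prey: 21+6-14=13; pred: 17+3-8=12
Step 3: prey: 13+3-6=10; pred: 12+1-6=7
Step 4: prey: 10+3-2=11; pred: 7+0-3=4
Step 5: prey: 11+3-1=13; pred: 4+0-2=2

Answer: 13 2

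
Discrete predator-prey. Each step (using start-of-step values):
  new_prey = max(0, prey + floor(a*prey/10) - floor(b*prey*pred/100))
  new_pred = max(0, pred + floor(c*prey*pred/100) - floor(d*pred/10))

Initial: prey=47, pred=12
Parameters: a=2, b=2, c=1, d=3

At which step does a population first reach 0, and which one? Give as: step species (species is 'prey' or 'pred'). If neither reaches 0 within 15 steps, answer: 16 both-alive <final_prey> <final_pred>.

Answer: 16 both-alive 19 6

Derivation:
Step 1: prey: 47+9-11=45; pred: 12+5-3=14
Step 2: prey: 45+9-12=42; pred: 14+6-4=16
Step 3: prey: 42+8-13=37; pred: 16+6-4=18
Step 4: prey: 37+7-13=31; pred: 18+6-5=19
Step 5: prey: 31+6-11=26; pred: 19+5-5=19
Step 6: prey: 26+5-9=22; pred: 19+4-5=18
Step 7: prey: 22+4-7=19; pred: 18+3-5=16
Step 8: prey: 19+3-6=16; pred: 16+3-4=15
Step 9: prey: 16+3-4=15; pred: 15+2-4=13
Step 10: prey: 15+3-3=15; pred: 13+1-3=11
Step 11: prey: 15+3-3=15; pred: 11+1-3=9
Step 12: prey: 15+3-2=16; pred: 9+1-2=8
Step 13: prey: 16+3-2=17; pred: 8+1-2=7
Step 14: prey: 17+3-2=18; pred: 7+1-2=6
Step 15: prey: 18+3-2=19; pred: 6+1-1=6
No extinction within 15 steps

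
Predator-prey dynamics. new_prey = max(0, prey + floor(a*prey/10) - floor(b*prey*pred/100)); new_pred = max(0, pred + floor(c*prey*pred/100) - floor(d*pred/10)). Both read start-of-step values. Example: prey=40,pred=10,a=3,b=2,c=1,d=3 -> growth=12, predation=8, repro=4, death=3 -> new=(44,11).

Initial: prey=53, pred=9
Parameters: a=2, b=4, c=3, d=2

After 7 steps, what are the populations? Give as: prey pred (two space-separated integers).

Answer: 0 24

Derivation:
Step 1: prey: 53+10-19=44; pred: 9+14-1=22
Step 2: prey: 44+8-38=14; pred: 22+29-4=47
Step 3: prey: 14+2-26=0; pred: 47+19-9=57
Step 4: prey: 0+0-0=0; pred: 57+0-11=46
Step 5: prey: 0+0-0=0; pred: 46+0-9=37
Step 6: prey: 0+0-0=0; pred: 37+0-7=30
Step 7: prey: 0+0-0=0; pred: 30+0-6=24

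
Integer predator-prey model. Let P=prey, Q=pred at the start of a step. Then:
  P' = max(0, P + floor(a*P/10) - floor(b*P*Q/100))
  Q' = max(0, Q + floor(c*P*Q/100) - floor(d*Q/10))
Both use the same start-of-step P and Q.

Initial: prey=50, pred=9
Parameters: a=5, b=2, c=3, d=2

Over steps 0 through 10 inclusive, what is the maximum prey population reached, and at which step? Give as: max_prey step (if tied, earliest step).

Step 1: prey: 50+25-9=66; pred: 9+13-1=21
Step 2: prey: 66+33-27=72; pred: 21+41-4=58
Step 3: prey: 72+36-83=25; pred: 58+125-11=172
Step 4: prey: 25+12-86=0; pred: 172+129-34=267
Step 5: prey: 0+0-0=0; pred: 267+0-53=214
Step 6: prey: 0+0-0=0; pred: 214+0-42=172
Step 7: prey: 0+0-0=0; pred: 172+0-34=138
Step 8: prey: 0+0-0=0; pred: 138+0-27=111
Step 9: prey: 0+0-0=0; pred: 111+0-22=89
Step 10: prey: 0+0-0=0; pred: 89+0-17=72
Max prey = 72 at step 2

Answer: 72 2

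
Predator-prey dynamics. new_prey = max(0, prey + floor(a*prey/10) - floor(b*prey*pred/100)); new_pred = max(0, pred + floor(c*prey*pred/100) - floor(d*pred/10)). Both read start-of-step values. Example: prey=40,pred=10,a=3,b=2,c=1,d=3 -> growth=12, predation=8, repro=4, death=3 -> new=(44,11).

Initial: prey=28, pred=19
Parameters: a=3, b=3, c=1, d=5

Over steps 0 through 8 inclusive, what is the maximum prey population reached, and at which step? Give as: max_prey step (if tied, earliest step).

Answer: 43 8

Derivation:
Step 1: prey: 28+8-15=21; pred: 19+5-9=15
Step 2: prey: 21+6-9=18; pred: 15+3-7=11
Step 3: prey: 18+5-5=18; pred: 11+1-5=7
Step 4: prey: 18+5-3=20; pred: 7+1-3=5
Step 5: prey: 20+6-3=23; pred: 5+1-2=4
Step 6: prey: 23+6-2=27; pred: 4+0-2=2
Step 7: prey: 27+8-1=34; pred: 2+0-1=1
Step 8: prey: 34+10-1=43; pred: 1+0-0=1
Max prey = 43 at step 8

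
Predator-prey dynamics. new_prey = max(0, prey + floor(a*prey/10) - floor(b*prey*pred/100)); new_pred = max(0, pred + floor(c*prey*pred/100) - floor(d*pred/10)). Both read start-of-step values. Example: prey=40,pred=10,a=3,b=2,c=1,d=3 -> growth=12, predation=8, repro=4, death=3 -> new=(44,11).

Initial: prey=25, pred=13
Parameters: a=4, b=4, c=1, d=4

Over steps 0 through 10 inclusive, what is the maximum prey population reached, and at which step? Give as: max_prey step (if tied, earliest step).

Answer: 77 10

Derivation:
Step 1: prey: 25+10-13=22; pred: 13+3-5=11
Step 2: prey: 22+8-9=21; pred: 11+2-4=9
Step 3: prey: 21+8-7=22; pred: 9+1-3=7
Step 4: prey: 22+8-6=24; pred: 7+1-2=6
Step 5: prey: 24+9-5=28; pred: 6+1-2=5
Step 6: prey: 28+11-5=34; pred: 5+1-2=4
Step 7: prey: 34+13-5=42; pred: 4+1-1=4
Step 8: prey: 42+16-6=52; pred: 4+1-1=4
Step 9: prey: 52+20-8=64; pred: 4+2-1=5
Step 10: prey: 64+25-12=77; pred: 5+3-2=6
Max prey = 77 at step 10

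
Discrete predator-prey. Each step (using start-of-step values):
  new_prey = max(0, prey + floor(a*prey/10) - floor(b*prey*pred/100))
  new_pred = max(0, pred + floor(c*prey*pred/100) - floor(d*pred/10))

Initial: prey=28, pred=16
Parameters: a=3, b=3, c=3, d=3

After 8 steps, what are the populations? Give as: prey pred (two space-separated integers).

Answer: 0 8

Derivation:
Step 1: prey: 28+8-13=23; pred: 16+13-4=25
Step 2: prey: 23+6-17=12; pred: 25+17-7=35
Step 3: prey: 12+3-12=3; pred: 35+12-10=37
Step 4: prey: 3+0-3=0; pred: 37+3-11=29
Step 5: prey: 0+0-0=0; pred: 29+0-8=21
Step 6: prey: 0+0-0=0; pred: 21+0-6=15
Step 7: prey: 0+0-0=0; pred: 15+0-4=11
Step 8: prey: 0+0-0=0; pred: 11+0-3=8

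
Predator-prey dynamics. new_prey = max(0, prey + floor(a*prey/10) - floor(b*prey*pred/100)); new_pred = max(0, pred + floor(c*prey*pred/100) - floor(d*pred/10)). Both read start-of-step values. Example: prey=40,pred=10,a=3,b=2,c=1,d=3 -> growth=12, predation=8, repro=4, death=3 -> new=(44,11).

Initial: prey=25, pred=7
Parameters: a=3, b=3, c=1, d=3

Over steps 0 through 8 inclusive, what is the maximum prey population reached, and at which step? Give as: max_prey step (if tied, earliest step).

Answer: 53 8

Derivation:
Step 1: prey: 25+7-5=27; pred: 7+1-2=6
Step 2: prey: 27+8-4=31; pred: 6+1-1=6
Step 3: prey: 31+9-5=35; pred: 6+1-1=6
Step 4: prey: 35+10-6=39; pred: 6+2-1=7
Step 5: prey: 39+11-8=42; pred: 7+2-2=7
Step 6: prey: 42+12-8=46; pred: 7+2-2=7
Step 7: prey: 46+13-9=50; pred: 7+3-2=8
Step 8: prey: 50+15-12=53; pred: 8+4-2=10
Max prey = 53 at step 8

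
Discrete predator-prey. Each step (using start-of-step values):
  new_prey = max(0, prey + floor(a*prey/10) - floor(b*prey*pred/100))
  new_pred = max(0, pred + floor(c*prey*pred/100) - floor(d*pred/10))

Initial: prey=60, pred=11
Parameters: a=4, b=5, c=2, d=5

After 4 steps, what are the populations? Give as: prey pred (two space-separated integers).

Answer: 0 14

Derivation:
Step 1: prey: 60+24-33=51; pred: 11+13-5=19
Step 2: prey: 51+20-48=23; pred: 19+19-9=29
Step 3: prey: 23+9-33=0; pred: 29+13-14=28
Step 4: prey: 0+0-0=0; pred: 28+0-14=14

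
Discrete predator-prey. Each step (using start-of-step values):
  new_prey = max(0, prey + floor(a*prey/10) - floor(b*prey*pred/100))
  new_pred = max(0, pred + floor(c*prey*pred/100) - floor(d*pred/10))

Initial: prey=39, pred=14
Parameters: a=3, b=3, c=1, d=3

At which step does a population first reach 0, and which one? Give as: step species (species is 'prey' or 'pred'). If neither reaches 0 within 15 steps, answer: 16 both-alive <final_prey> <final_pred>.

Step 1: prey: 39+11-16=34; pred: 14+5-4=15
Step 2: prey: 34+10-15=29; pred: 15+5-4=16
Step 3: prey: 29+8-13=24; pred: 16+4-4=16
Step 4: prey: 24+7-11=20; pred: 16+3-4=15
Step 5: prey: 20+6-9=17; pred: 15+3-4=14
Step 6: prey: 17+5-7=15; pred: 14+2-4=12
Step 7: prey: 15+4-5=14; pred: 12+1-3=10
Step 8: prey: 14+4-4=14; pred: 10+1-3=8
Step 9: prey: 14+4-3=15; pred: 8+1-2=7
Step 10: prey: 15+4-3=16; pred: 7+1-2=6
Step 11: prey: 16+4-2=18; pred: 6+0-1=5
Step 12: prey: 18+5-2=21; pred: 5+0-1=4
Step 13: prey: 21+6-2=25; pred: 4+0-1=3
Step 14: prey: 25+7-2=30; pred: 3+0-0=3
Step 15: prey: 30+9-2=37; pred: 3+0-0=3
No extinction within 15 steps

Answer: 16 both-alive 37 3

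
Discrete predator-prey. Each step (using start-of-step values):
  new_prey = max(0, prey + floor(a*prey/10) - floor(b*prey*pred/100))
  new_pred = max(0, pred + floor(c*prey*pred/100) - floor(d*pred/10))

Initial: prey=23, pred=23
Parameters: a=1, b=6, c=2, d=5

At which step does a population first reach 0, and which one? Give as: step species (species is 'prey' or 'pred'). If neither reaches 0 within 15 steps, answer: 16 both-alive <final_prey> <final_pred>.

Answer: 1 prey

Derivation:
Step 1: prey: 23+2-31=0; pred: 23+10-11=22
First extinction: prey at step 1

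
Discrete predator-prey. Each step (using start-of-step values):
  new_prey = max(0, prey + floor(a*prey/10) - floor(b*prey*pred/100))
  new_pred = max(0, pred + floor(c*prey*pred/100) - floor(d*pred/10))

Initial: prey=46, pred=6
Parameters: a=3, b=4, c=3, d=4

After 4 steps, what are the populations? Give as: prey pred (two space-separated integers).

Answer: 0 41

Derivation:
Step 1: prey: 46+13-11=48; pred: 6+8-2=12
Step 2: prey: 48+14-23=39; pred: 12+17-4=25
Step 3: prey: 39+11-39=11; pred: 25+29-10=44
Step 4: prey: 11+3-19=0; pred: 44+14-17=41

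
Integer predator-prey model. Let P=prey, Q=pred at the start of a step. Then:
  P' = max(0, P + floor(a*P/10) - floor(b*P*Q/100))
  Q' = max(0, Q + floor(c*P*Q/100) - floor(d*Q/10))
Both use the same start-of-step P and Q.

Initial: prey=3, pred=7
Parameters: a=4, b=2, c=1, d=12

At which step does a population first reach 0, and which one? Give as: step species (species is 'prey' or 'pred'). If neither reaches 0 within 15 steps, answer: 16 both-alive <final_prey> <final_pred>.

Step 1: prey: 3+1-0=4; pred: 7+0-8=0
First extinction: pred at step 1

Answer: 1 pred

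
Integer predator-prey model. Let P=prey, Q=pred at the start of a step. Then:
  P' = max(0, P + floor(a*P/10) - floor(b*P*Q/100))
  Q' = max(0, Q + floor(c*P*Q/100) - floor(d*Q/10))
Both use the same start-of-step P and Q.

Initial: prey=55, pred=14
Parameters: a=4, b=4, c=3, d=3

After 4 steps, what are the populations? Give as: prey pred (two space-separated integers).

Step 1: prey: 55+22-30=47; pred: 14+23-4=33
Step 2: prey: 47+18-62=3; pred: 33+46-9=70
Step 3: prey: 3+1-8=0; pred: 70+6-21=55
Step 4: prey: 0+0-0=0; pred: 55+0-16=39

Answer: 0 39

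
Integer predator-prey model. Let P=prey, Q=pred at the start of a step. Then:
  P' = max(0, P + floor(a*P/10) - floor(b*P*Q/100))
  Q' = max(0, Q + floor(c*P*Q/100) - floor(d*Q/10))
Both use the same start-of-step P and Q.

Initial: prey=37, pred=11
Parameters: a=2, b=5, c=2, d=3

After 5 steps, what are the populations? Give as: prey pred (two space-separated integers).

Step 1: prey: 37+7-20=24; pred: 11+8-3=16
Step 2: prey: 24+4-19=9; pred: 16+7-4=19
Step 3: prey: 9+1-8=2; pred: 19+3-5=17
Step 4: prey: 2+0-1=1; pred: 17+0-5=12
Step 5: prey: 1+0-0=1; pred: 12+0-3=9

Answer: 1 9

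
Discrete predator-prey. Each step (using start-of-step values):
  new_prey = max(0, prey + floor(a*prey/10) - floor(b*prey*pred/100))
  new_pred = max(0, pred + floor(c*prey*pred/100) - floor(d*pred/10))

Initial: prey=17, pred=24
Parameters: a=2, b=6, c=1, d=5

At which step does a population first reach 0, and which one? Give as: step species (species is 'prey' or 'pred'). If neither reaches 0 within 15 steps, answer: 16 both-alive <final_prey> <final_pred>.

Step 1: prey: 17+3-24=0; pred: 24+4-12=16
First extinction: prey at step 1

Answer: 1 prey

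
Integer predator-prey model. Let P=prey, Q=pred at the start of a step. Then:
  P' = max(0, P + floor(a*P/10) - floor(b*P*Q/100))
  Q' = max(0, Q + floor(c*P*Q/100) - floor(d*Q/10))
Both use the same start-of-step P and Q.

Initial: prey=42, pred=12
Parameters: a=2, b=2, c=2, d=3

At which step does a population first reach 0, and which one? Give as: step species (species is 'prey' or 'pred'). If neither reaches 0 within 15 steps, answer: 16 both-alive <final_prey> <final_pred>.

Answer: 16 both-alive 1 3

Derivation:
Step 1: prey: 42+8-10=40; pred: 12+10-3=19
Step 2: prey: 40+8-15=33; pred: 19+15-5=29
Step 3: prey: 33+6-19=20; pred: 29+19-8=40
Step 4: prey: 20+4-16=8; pred: 40+16-12=44
Step 5: prey: 8+1-7=2; pred: 44+7-13=38
Step 6: prey: 2+0-1=1; pred: 38+1-11=28
Step 7: prey: 1+0-0=1; pred: 28+0-8=20
Step 8: prey: 1+0-0=1; pred: 20+0-6=14
Step 9: prey: 1+0-0=1; pred: 14+0-4=10
Step 10: prey: 1+0-0=1; pred: 10+0-3=7
Step 11: prey: 1+0-0=1; pred: 7+0-2=5
Step 12: prey: 1+0-0=1; pred: 5+0-1=4
Step 13: prey: 1+0-0=1; pred: 4+0-1=3
Step 14: prey: 1+0-0=1; pred: 3+0-0=3
Steps 15-15: state stable at prey=1, pred=3 (no change)
No extinction within 15 steps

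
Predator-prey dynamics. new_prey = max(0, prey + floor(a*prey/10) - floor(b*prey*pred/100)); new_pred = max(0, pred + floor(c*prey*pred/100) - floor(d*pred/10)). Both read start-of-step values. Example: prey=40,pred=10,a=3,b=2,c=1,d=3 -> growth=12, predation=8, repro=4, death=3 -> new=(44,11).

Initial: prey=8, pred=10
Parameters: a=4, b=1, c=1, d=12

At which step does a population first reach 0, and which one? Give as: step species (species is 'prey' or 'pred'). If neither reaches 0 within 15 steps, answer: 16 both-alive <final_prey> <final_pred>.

Answer: 1 pred

Derivation:
Step 1: prey: 8+3-0=11; pred: 10+0-12=0
First extinction: pred at step 1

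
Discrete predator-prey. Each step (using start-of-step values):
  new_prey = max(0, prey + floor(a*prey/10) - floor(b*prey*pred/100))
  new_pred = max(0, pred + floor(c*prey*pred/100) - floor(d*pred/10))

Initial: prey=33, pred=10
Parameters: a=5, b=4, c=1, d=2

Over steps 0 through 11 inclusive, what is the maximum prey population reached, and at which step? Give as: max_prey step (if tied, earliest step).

Step 1: prey: 33+16-13=36; pred: 10+3-2=11
Step 2: prey: 36+18-15=39; pred: 11+3-2=12
Step 3: prey: 39+19-18=40; pred: 12+4-2=14
Step 4: prey: 40+20-22=38; pred: 14+5-2=17
Step 5: prey: 38+19-25=32; pred: 17+6-3=20
Step 6: prey: 32+16-25=23; pred: 20+6-4=22
Step 7: prey: 23+11-20=14; pred: 22+5-4=23
Step 8: prey: 14+7-12=9; pred: 23+3-4=22
Step 9: prey: 9+4-7=6; pred: 22+1-4=19
Step 10: prey: 6+3-4=5; pred: 19+1-3=17
Step 11: prey: 5+2-3=4; pred: 17+0-3=14
Max prey = 40 at step 3

Answer: 40 3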